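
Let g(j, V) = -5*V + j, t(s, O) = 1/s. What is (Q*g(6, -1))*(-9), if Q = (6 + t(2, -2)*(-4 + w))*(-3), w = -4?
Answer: 594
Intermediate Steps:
g(j, V) = j - 5*V
Q = -6 (Q = (6 + (-4 - 4)/2)*(-3) = (6 + (½)*(-8))*(-3) = (6 - 4)*(-3) = 2*(-3) = -6)
(Q*g(6, -1))*(-9) = -6*(6 - 5*(-1))*(-9) = -6*(6 + 5)*(-9) = -6*11*(-9) = -66*(-9) = 594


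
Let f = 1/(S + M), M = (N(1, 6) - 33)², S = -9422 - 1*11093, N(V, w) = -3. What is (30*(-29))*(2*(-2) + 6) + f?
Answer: -33441061/19219 ≈ -1740.0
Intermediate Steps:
S = -20515 (S = -9422 - 11093 = -20515)
M = 1296 (M = (-3 - 33)² = (-36)² = 1296)
f = -1/19219 (f = 1/(-20515 + 1296) = 1/(-19219) = -1/19219 ≈ -5.2032e-5)
(30*(-29))*(2*(-2) + 6) + f = (30*(-29))*(2*(-2) + 6) - 1/19219 = -870*(-4 + 6) - 1/19219 = -870*2 - 1/19219 = -1740 - 1/19219 = -33441061/19219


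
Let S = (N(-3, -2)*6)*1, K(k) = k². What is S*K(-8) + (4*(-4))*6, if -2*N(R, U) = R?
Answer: 480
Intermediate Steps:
N(R, U) = -R/2
S = 9 (S = (-½*(-3)*6)*1 = ((3/2)*6)*1 = 9*1 = 9)
S*K(-8) + (4*(-4))*6 = 9*(-8)² + (4*(-4))*6 = 9*64 - 16*6 = 576 - 96 = 480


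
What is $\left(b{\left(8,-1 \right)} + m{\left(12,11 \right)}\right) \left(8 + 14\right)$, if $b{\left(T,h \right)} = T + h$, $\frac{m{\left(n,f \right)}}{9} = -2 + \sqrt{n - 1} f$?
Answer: $-242 + 2178 \sqrt{11} \approx 6981.6$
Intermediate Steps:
$m{\left(n,f \right)} = -18 + 9 f \sqrt{-1 + n}$ ($m{\left(n,f \right)} = 9 \left(-2 + \sqrt{n - 1} f\right) = 9 \left(-2 + \sqrt{-1 + n} f\right) = 9 \left(-2 + f \sqrt{-1 + n}\right) = -18 + 9 f \sqrt{-1 + n}$)
$\left(b{\left(8,-1 \right)} + m{\left(12,11 \right)}\right) \left(8 + 14\right) = \left(\left(8 - 1\right) - \left(18 - 99 \sqrt{-1 + 12}\right)\right) \left(8 + 14\right) = \left(7 - \left(18 - 99 \sqrt{11}\right)\right) 22 = \left(-11 + 99 \sqrt{11}\right) 22 = -242 + 2178 \sqrt{11}$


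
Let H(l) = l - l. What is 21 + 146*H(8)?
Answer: 21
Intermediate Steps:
H(l) = 0
21 + 146*H(8) = 21 + 146*0 = 21 + 0 = 21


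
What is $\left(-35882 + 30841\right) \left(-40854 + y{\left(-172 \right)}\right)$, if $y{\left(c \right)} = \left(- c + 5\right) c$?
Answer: $359413218$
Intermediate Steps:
$y{\left(c \right)} = c \left(5 - c\right)$ ($y{\left(c \right)} = \left(5 - c\right) c = c \left(5 - c\right)$)
$\left(-35882 + 30841\right) \left(-40854 + y{\left(-172 \right)}\right) = \left(-35882 + 30841\right) \left(-40854 - 172 \left(5 - -172\right)\right) = - 5041 \left(-40854 - 172 \left(5 + 172\right)\right) = - 5041 \left(-40854 - 30444\right) = \left(-5041\right) \left(-71298\right) = 359413218$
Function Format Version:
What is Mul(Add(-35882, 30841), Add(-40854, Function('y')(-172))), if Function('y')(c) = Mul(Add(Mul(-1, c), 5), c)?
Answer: 359413218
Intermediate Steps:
Function('y')(c) = Mul(c, Add(5, Mul(-1, c))) (Function('y')(c) = Mul(Add(5, Mul(-1, c)), c) = Mul(c, Add(5, Mul(-1, c))))
Mul(Add(-35882, 30841), Add(-40854, Function('y')(-172))) = Mul(Add(-35882, 30841), Add(-40854, Mul(-172, Add(5, Mul(-1, -172))))) = Mul(-5041, Add(-40854, Mul(-172, Add(5, 172)))) = Mul(-5041, Add(-40854, Mul(-172, 177))) = Mul(-5041, Add(-40854, -30444)) = Mul(-5041, -71298) = 359413218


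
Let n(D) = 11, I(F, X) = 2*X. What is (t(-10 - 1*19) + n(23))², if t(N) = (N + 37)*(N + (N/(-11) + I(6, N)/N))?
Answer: 4092529/121 ≈ 33823.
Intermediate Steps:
t(N) = (2 + 10*N/11)*(37 + N) (t(N) = (N + 37)*(N + (N/(-11) + (2*N)/N)) = (37 + N)*(N + (N*(-1/11) + 2)) = (37 + N)*(N + (-N/11 + 2)) = (37 + N)*(N + (2 - N/11)) = (37 + N)*(2 + 10*N/11) = (2 + 10*N/11)*(37 + N))
(t(-10 - 1*19) + n(23))² = ((74 + 10*(-10 - 1*19)²/11 + 392*(-10 - 1*19)/11) + 11)² = ((74 + 10*(-10 - 19)²/11 + 392*(-10 - 19)/11) + 11)² = ((74 + (10/11)*(-29)² + (392/11)*(-29)) + 11)² = ((74 + (10/11)*841 - 11368/11) + 11)² = ((74 + 8410/11 - 11368/11) + 11)² = (-2144/11 + 11)² = (-2023/11)² = 4092529/121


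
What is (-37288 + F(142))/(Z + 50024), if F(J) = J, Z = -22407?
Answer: -37146/27617 ≈ -1.3450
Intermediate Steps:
(-37288 + F(142))/(Z + 50024) = (-37288 + 142)/(-22407 + 50024) = -37146/27617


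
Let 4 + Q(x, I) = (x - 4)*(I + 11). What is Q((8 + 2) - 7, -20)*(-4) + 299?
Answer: 279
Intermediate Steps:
Q(x, I) = -4 + (-4 + x)*(11 + I) (Q(x, I) = -4 + (x - 4)*(I + 11) = -4 + (-4 + x)*(11 + I))
Q((8 + 2) - 7, -20)*(-4) + 299 = (-48 - 4*(-20) + 11*((8 + 2) - 7) - 20*((8 + 2) - 7))*(-4) + 299 = (-48 + 80 + 11*(10 - 7) - 20*(10 - 7))*(-4) + 299 = (-48 + 80 + 11*3 - 20*3)*(-4) + 299 = (-48 + 80 + 33 - 60)*(-4) + 299 = 5*(-4) + 299 = -20 + 299 = 279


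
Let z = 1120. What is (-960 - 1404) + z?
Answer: -1244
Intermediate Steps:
(-960 - 1404) + z = (-960 - 1404) + 1120 = -2364 + 1120 = -1244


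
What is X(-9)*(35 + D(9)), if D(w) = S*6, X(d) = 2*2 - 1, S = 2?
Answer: 141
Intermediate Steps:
X(d) = 3 (X(d) = 4 - 1 = 3)
D(w) = 12 (D(w) = 2*6 = 12)
X(-9)*(35 + D(9)) = 3*(35 + 12) = 3*47 = 141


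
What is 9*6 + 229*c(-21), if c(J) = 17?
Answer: 3947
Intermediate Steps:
9*6 + 229*c(-21) = 9*6 + 229*17 = 54 + 3893 = 3947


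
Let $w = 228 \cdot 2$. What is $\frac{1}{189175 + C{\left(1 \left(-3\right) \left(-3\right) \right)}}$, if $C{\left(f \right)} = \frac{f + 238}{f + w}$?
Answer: $\frac{465}{87966622} \approx 5.2861 \cdot 10^{-6}$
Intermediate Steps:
$w = 456$
$C{\left(f \right)} = \frac{238 + f}{456 + f}$ ($C{\left(f \right)} = \frac{f + 238}{f + 456} = \frac{238 + f}{456 + f}$)
$\frac{1}{189175 + C{\left(1 \left(-3\right) \left(-3\right) \right)}} = \frac{1}{189175 + \frac{238 + 1 \left(-3\right) \left(-3\right)}{456 + 1 \left(-3\right) \left(-3\right)}} = \frac{1}{189175 + \frac{238 - -9}{456 - -9}} = \frac{1}{189175 + \frac{238 + 9}{456 + 9}} = \frac{1}{189175 + \frac{1}{465} \cdot 247} = \frac{1}{189175 + \frac{247}{465}} = \frac{1}{\frac{87966622}{465}} = \frac{465}{87966622}$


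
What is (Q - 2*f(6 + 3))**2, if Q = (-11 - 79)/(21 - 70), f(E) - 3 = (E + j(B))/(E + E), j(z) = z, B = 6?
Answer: 734449/21609 ≈ 33.988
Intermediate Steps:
f(E) = 3 + (6 + E)/(2*E) (f(E) = 3 + (E + 6)/(E + E) = 3 + (6 + E)/((2*E)) = 3 + (6 + E)*(1/(2*E)) = 3 + (6 + E)/(2*E))
Q = 90/49 (Q = -90/(-49) = -90*(-1/49) = 90/49 ≈ 1.8367)
(Q - 2*f(6 + 3))**2 = (90/49 - 2*(7/2 + 3/(6 + 3)))**2 = (90/49 - 2*(7/2 + 3/9))**2 = (90/49 - 2*(7/2 + 3*(1/9)))**2 = (90/49 - 2*(7/2 + 1/3))**2 = (90/49 - 2*23/6)**2 = (90/49 - 23/3)**2 = (-857/147)**2 = 734449/21609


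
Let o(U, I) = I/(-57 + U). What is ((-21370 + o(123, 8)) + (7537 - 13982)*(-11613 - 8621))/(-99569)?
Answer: -4302763084/3285777 ≈ -1309.5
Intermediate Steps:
((-21370 + o(123, 8)) + (7537 - 13982)*(-11613 - 8621))/(-99569) = ((-21370 + 8/(-57 + 123)) + (7537 - 13982)*(-11613 - 8621))/(-99569) = ((-21370 + 8/66) - 6445*(-20234))*(-1/99569) = ((-21370 + 8*(1/66)) + 130408130)*(-1/99569) = ((-21370 + 4/33) + 130408130)*(-1/99569) = (-705206/33 + 130408130)*(-1/99569) = (4302763084/33)*(-1/99569) = -4302763084/3285777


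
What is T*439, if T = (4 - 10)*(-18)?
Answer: 47412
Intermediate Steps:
T = 108 (T = -6*(-18) = 108)
T*439 = 108*439 = 47412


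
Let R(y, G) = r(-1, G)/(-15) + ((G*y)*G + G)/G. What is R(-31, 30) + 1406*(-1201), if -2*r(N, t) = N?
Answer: -50686051/30 ≈ -1.6895e+6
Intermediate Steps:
r(N, t) = -N/2
R(y, G) = -1/30 + (G + y*G²)/G (R(y, G) = -½*(-1)/(-15) + ((G*y)*G + G)/G = (½)*(-1/15) + (y*G² + G)/G = -1/30 + (G + y*G²)/G)
R(-31, 30) + 1406*(-1201) = (29/30 + 30*(-31)) + 1406*(-1201) = (29/30 - 930) - 1688606 = -27871/30 - 1688606 = -50686051/30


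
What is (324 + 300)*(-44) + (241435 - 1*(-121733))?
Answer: 335712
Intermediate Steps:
(324 + 300)*(-44) + (241435 - 1*(-121733)) = 624*(-44) + (241435 + 121733) = -27456 + 363168 = 335712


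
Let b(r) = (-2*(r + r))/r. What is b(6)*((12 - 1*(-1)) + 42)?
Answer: -220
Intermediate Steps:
b(r) = -4 (b(r) = (-4*r)/r = -4)
b(6)*((12 - 1*(-1)) + 42) = -4*((12 - 1*(-1)) + 42) = -4*((12 + 1) + 42) = -4*(13 + 42) = -4*55 = -220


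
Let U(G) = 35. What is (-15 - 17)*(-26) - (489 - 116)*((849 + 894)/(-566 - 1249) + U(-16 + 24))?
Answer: -7178202/605 ≈ -11865.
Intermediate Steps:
(-15 - 17)*(-26) - (489 - 116)*((849 + 894)/(-566 - 1249) + U(-16 + 24)) = (-15 - 17)*(-26) - (489 - 116)*((849 + 894)/(-566 - 1249) + 35) = -32*(-26) - 373*(1743/(-1815) + 35) = 832 - 373*(1743*(-1/1815) + 35) = 832 - 373*(-581/605 + 35) = 832 - 373*20594/605 = 832 - 1*7681562/605 = 832 - 7681562/605 = -7178202/605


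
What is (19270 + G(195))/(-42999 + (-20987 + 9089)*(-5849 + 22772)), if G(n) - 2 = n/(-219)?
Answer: -1406791/14701678269 ≈ -9.5689e-5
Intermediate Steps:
G(n) = 2 - n/219 (G(n) = 2 + n/(-219) = 2 + n*(-1/219) = 2 - n/219)
(19270 + G(195))/(-42999 + (-20987 + 9089)*(-5849 + 22772)) = (19270 + (2 - 1/219*195))/(-42999 + (-20987 + 9089)*(-5849 + 22772)) = (19270 + (2 - 65/73))/(-42999 - 11898*16923) = (19270 + 81/73)/(-42999 - 201349854) = (1406791/73)/(-201392853) = (1406791/73)*(-1/201392853) = -1406791/14701678269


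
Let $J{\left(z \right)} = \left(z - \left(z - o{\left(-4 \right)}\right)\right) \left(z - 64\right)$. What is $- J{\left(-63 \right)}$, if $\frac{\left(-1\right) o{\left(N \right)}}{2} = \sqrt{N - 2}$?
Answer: $- 254 i \sqrt{6} \approx - 622.17 i$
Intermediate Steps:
$o{\left(N \right)} = - 2 \sqrt{-2 + N}$ ($o{\left(N \right)} = - 2 \sqrt{N - 2} = - 2 \sqrt{-2 + N}$)
$J{\left(z \right)} = - 2 i \sqrt{6} \left(-64 + z\right)$ ($J{\left(z \right)} = \left(z - \left(z + 2 \sqrt{-2 - 4}\right)\right) \left(z - 64\right) = \left(z - \left(z + 2 i \sqrt{6}\right)\right) \left(-64 + z\right) = - 2 i \sqrt{6} \left(-64 + z\right)$)
$- J{\left(-63 \right)} = - 2 i \sqrt{6} \left(64 - -63\right) = - 2 i \sqrt{6} \left(64 + 63\right) = - 2 i \sqrt{6} \cdot 127 = - 254 i \sqrt{6}$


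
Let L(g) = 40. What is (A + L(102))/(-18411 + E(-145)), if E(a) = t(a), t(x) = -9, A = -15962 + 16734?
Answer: -203/4605 ≈ -0.044083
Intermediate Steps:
A = 772
E(a) = -9
(A + L(102))/(-18411 + E(-145)) = (772 + 40)/(-18411 - 9) = 812/(-18420) = 812*(-1/18420) = -203/4605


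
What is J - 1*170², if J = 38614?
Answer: 9714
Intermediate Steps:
J - 1*170² = 38614 - 1*170² = 38614 - 1*28900 = 38614 - 28900 = 9714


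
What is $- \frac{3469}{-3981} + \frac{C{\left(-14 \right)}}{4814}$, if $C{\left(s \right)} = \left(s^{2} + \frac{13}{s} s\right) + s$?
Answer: $\frac{17476061}{19164534} \approx 0.9119$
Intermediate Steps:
$C{\left(s \right)} = 13 + s + s^{2}$ ($C{\left(s \right)} = \left(s^{2} + 13\right) + s = \left(13 + s^{2}\right) + s = 13 + s + s^{2}$)
$- \frac{3469}{-3981} + \frac{C{\left(-14 \right)}}{4814} = - \frac{3469}{-3981} + \frac{13 - 14 + \left(-14\right)^{2}}{4814} = \left(-3469\right) \left(- \frac{1}{3981}\right) + \left(13 - 14 + 196\right) \frac{1}{4814} = \frac{3469}{3981} + 195 \cdot \frac{1}{4814} = \frac{3469}{3981} + \frac{195}{4814} = \frac{17476061}{19164534}$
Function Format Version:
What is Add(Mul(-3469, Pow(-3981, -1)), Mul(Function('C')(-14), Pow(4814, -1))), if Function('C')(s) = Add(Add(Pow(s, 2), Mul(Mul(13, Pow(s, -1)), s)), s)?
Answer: Rational(17476061, 19164534) ≈ 0.91190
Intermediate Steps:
Function('C')(s) = Add(13, s, Pow(s, 2)) (Function('C')(s) = Add(Add(Pow(s, 2), 13), s) = Add(Add(13, Pow(s, 2)), s) = Add(13, s, Pow(s, 2)))
Add(Mul(-3469, Pow(-3981, -1)), Mul(Function('C')(-14), Pow(4814, -1))) = Add(Mul(-3469, Pow(-3981, -1)), Mul(Add(13, -14, Pow(-14, 2)), Pow(4814, -1))) = Add(Mul(-3469, Rational(-1, 3981)), Mul(Add(13, -14, 196), Rational(1, 4814))) = Add(Rational(3469, 3981), Mul(195, Rational(1, 4814))) = Add(Rational(3469, 3981), Rational(195, 4814)) = Rational(17476061, 19164534)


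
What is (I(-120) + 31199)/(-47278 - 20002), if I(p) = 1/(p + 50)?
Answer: -2183929/4709600 ≈ -0.46372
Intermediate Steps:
I(p) = 1/(50 + p)
(I(-120) + 31199)/(-47278 - 20002) = (1/(50 - 120) + 31199)/(-47278 - 20002) = (1/(-70) + 31199)/(-67280) = (-1/70 + 31199)*(-1/67280) = (2183929/70)*(-1/67280) = -2183929/4709600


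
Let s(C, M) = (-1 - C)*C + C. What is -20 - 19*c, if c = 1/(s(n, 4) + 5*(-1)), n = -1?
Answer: -101/6 ≈ -16.833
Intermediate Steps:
s(C, M) = C + C*(-1 - C) (s(C, M) = C*(-1 - C) + C = C + C*(-1 - C))
c = -1/6 (c = 1/(-1*(-1)**2 + 5*(-1)) = 1/(-1*1 - 5) = 1/(-1 - 5) = 1/(-6) = -1/6 ≈ -0.16667)
-20 - 19*c = -20 - 19*(-1/6) = -20 + 19/6 = -101/6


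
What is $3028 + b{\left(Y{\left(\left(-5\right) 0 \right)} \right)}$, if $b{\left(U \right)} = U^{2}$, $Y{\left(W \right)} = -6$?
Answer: $3064$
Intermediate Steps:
$3028 + b{\left(Y{\left(\left(-5\right) 0 \right)} \right)} = 3028 + \left(-6\right)^{2} = 3028 + 36 = 3064$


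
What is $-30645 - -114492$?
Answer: $83847$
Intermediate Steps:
$-30645 - -114492 = -30645 + 114492 = 83847$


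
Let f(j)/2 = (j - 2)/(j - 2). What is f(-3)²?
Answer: 4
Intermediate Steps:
f(j) = 2 (f(j) = 2*((j - 2)/(j - 2)) = 2*((-2 + j)/(-2 + j)) = 2*1 = 2)
f(-3)² = 2² = 4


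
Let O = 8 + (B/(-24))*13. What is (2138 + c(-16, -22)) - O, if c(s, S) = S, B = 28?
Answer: 12739/6 ≈ 2123.2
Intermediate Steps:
O = -43/6 (O = 8 + (28/(-24))*13 = 8 + (28*(-1/24))*13 = 8 - 7/6*13 = 8 - 91/6 = -43/6 ≈ -7.1667)
(2138 + c(-16, -22)) - O = (2138 - 22) - 1*(-43/6) = 2116 + 43/6 = 12739/6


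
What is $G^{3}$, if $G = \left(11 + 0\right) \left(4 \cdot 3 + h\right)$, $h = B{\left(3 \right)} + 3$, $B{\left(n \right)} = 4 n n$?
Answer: $176558481$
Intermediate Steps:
$B{\left(n \right)} = 4 n^{2}$
$h = 39$ ($h = 4 \cdot 3^{2} + 3 = 4 \cdot 9 + 3 = 36 + 3 = 39$)
$G = 561$ ($G = \left(11 + 0\right) \left(4 \cdot 3 + 39\right) = 11 \left(12 + 39\right) = 11 \cdot 51 = 561$)
$G^{3} = 561^{3} = 176558481$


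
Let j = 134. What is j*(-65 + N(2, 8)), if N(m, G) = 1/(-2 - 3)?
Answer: -43684/5 ≈ -8736.8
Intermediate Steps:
N(m, G) = -⅕ (N(m, G) = 1/(-5) = -⅕)
j*(-65 + N(2, 8)) = 134*(-65 - ⅕) = 134*(-326/5) = -43684/5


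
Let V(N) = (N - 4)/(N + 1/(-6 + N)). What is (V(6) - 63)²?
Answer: 3969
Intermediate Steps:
V(N) = (-4 + N)/(N + 1/(-6 + N))
(V(6) - 63)² = ((24 + 6² - 10*6)/(1 + 6² - 6*6) - 63)² = ((24 + 36 - 60)/(1 + 36 - 36) - 63)² = (0/1 - 63)² = (1*0 - 63)² = (0 - 63)² = (-63)² = 3969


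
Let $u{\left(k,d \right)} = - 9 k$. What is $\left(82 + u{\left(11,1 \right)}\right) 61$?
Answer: $-1037$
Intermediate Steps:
$\left(82 + u{\left(11,1 \right)}\right) 61 = \left(82 - 99\right) 61 = \left(-17\right) 61 = -1037$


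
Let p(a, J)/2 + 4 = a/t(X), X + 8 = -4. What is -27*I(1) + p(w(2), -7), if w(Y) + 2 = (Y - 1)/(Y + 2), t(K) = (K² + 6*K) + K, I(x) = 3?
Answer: -10687/120 ≈ -89.058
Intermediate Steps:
X = -12 (X = -8 - 4 = -12)
t(K) = K² + 7*K
w(Y) = -2 + (-1 + Y)/(2 + Y) (w(Y) = -2 + (Y - 1)/(Y + 2) = -2 + (-1 + Y)/(2 + Y))
p(a, J) = -8 + a/30 (p(a, J) = -8 + 2*(a/((-12*(7 - 12)))) = -8 + 2*(a/((-12*(-5)))) = -8 + 2*(a/60) = -8 + a/30)
-27*I(1) + p(w(2), -7) = -27*3 + (-8 + ((-5 - 1*2)/(2 + 2))/30) = -81 + (-8 + ((-5 - 2)/4)/30) = -81 + (-8 + ((¼)*(-7))/30) = -81 + (-8 + (1/30)*(-7/4)) = -81 + (-8 - 7/120) = -81 - 967/120 = -10687/120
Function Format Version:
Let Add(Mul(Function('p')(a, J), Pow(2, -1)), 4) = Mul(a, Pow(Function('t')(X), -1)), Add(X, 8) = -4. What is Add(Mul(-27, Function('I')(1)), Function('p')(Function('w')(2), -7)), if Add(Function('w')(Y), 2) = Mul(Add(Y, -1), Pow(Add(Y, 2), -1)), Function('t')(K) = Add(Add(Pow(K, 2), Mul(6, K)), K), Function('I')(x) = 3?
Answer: Rational(-10687, 120) ≈ -89.058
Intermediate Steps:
X = -12 (X = Add(-8, -4) = -12)
Function('t')(K) = Add(Pow(K, 2), Mul(7, K))
Function('w')(Y) = Add(-2, Mul(Pow(Add(2, Y), -1), Add(-1, Y))) (Function('w')(Y) = Add(-2, Mul(Add(Y, -1), Pow(Add(Y, 2), -1))) = Add(-2, Mul(Add(-1, Y), Pow(Add(2, Y), -1))) = Add(-2, Mul(Pow(Add(2, Y), -1), Add(-1, Y))))
Function('p')(a, J) = Add(-8, Mul(Rational(1, 30), a)) (Function('p')(a, J) = Add(-8, Mul(2, Mul(a, Pow(Mul(-12, Add(7, -12)), -1)))) = Add(-8, Mul(2, Mul(a, Pow(Mul(-12, -5), -1)))) = Add(-8, Mul(2, Mul(a, Pow(60, -1)))) = Add(-8, Mul(2, Mul(a, Rational(1, 60)))) = Add(-8, Mul(2, Mul(Rational(1, 60), a))) = Add(-8, Mul(Rational(1, 30), a)))
Add(Mul(-27, Function('I')(1)), Function('p')(Function('w')(2), -7)) = Add(Mul(-27, 3), Add(-8, Mul(Rational(1, 30), Mul(Pow(Add(2, 2), -1), Add(-5, Mul(-1, 2)))))) = Add(-81, Add(-8, Mul(Rational(1, 30), Mul(Pow(4, -1), Add(-5, -2))))) = Add(-81, Add(-8, Mul(Rational(1, 30), Mul(Rational(1, 4), -7)))) = Add(-81, Add(-8, Mul(Rational(1, 30), Rational(-7, 4)))) = Add(-81, Add(-8, Rational(-7, 120))) = Add(-81, Rational(-967, 120)) = Rational(-10687, 120)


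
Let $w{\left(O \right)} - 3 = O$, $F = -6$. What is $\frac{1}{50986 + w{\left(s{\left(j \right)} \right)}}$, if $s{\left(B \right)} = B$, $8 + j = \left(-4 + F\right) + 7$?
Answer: $\frac{1}{50978} \approx 1.9616 \cdot 10^{-5}$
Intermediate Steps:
$j = -11$ ($j = -8 + \left(\left(-4 - 6\right) + 7\right) = -8 + \left(-10 + 7\right) = -8 - 3 = -11$)
$w{\left(O \right)} = 3 + O$
$\frac{1}{50986 + w{\left(s{\left(j \right)} \right)}} = \frac{1}{50986 + \left(3 - 11\right)} = \frac{1}{50986 - 8} = \frac{1}{50978}$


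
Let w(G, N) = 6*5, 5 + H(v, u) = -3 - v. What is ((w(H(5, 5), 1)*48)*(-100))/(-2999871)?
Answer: 16000/333319 ≈ 0.048002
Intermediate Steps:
H(v, u) = -8 - v (H(v, u) = -5 + (-3 - v) = -8 - v)
w(G, N) = 30
((w(H(5, 5), 1)*48)*(-100))/(-2999871) = ((30*48)*(-100))/(-2999871) = (1440*(-100))*(-1/2999871) = -144000*(-1/2999871) = 16000/333319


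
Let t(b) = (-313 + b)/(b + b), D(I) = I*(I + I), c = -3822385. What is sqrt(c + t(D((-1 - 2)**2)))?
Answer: I*sqrt(1238452891)/18 ≈ 1955.1*I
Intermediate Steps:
D(I) = 2*I**2 (D(I) = I*(2*I) = 2*I**2)
t(b) = (-313 + b)/(2*b) (t(b) = (-313 + b)/((2*b)) = (-313 + b)*(1/(2*b)) = (-313 + b)/(2*b))
sqrt(c + t(D((-1 - 2)**2))) = sqrt(-3822385 + (-313 + 2*((-1 - 2)**2)**2)/(2*((2*((-1 - 2)**2)**2)))) = sqrt(-3822385 + (-313 + 2*((-3)**2)**2)/(2*((2*((-3)**2)**2)))) = sqrt(-3822385 + (-313 + 2*9**2)/(2*((2*9**2)))) = sqrt(-3822385 + (-313 + 2*81)/(2*((2*81)))) = sqrt(-3822385 + (1/2)*(-313 + 162)/162) = sqrt(-3822385 + (1/2)*(1/162)*(-151)) = sqrt(-3822385 - 151/324) = sqrt(-1238452891/324) = I*sqrt(1238452891)/18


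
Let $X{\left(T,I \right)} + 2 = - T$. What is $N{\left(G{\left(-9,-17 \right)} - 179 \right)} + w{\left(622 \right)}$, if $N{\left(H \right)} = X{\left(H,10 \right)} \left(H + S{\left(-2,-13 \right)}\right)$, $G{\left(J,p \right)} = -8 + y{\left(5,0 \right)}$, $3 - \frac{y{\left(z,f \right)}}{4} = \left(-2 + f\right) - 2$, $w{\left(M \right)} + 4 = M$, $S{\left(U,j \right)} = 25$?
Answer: $-20420$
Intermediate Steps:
$X{\left(T,I \right)} = -2 - T$
$w{\left(M \right)} = -4 + M$
$y{\left(z,f \right)} = 28 - 4 f$ ($y{\left(z,f \right)} = 12 - 4 \left(\left(-2 + f\right) - 2\right) = 12 - 4 \left(-4 + f\right) = 12 - \left(-16 + 4 f\right) = 28 - 4 f$)
$G{\left(J,p \right)} = 20$ ($G{\left(J,p \right)} = -8 + \left(28 - 0\right) = -8 + \left(28 + 0\right) = -8 + 28 = 20$)
$N{\left(H \right)} = \left(-2 - H\right) \left(25 + H\right)$ ($N{\left(H \right)} = \left(-2 - H\right) \left(H + 25\right) = \left(-2 - H\right) \left(25 + H\right)$)
$N{\left(G{\left(-9,-17 \right)} - 179 \right)} + w{\left(622 \right)} = - \left(2 + \left(20 - 179\right)\right) \left(25 + \left(20 - 179\right)\right) + \left(-4 + 622\right) = - \left(2 - 159\right) \left(25 - 159\right) + 618 = \left(-1\right) \left(-157\right) \left(-134\right) + 618 = -21038 + 618 = -20420$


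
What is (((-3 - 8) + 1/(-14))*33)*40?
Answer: -102300/7 ≈ -14614.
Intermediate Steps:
(((-3 - 8) + 1/(-14))*33)*40 = ((-11 - 1/14)*33)*40 = -155/14*33*40 = -5115/14*40 = -102300/7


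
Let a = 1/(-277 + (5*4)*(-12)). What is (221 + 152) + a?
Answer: 192840/517 ≈ 373.00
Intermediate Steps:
a = -1/517 (a = 1/(-277 + 20*(-12)) = 1/(-277 - 240) = 1/(-517) = -1/517 ≈ -0.0019342)
(221 + 152) + a = (221 + 152) - 1/517 = 373 - 1/517 = 192840/517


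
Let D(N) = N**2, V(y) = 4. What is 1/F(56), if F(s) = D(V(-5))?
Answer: 1/16 ≈ 0.062500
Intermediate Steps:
F(s) = 16 (F(s) = 4**2 = 16)
1/F(56) = 1/16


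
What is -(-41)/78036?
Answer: 41/78036 ≈ 0.00052540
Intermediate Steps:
-(-41)/78036 = -1*(-41/78036) = 41/78036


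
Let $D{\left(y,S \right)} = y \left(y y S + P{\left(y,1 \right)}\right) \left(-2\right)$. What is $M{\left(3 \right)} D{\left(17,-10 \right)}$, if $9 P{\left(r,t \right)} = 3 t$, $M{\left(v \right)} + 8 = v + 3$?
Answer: $- \frac{589492}{3} \approx -1.965 \cdot 10^{5}$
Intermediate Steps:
$M{\left(v \right)} = -5 + v$ ($M{\left(v \right)} = -8 + \left(v + 3\right) = -8 + \left(3 + v\right) = -5 + v$)
$P{\left(r,t \right)} = \frac{t}{3}$ ($P{\left(r,t \right)} = \frac{3 t}{9} = \frac{t}{3}$)
$D{\left(y,S \right)} = - 2 y \left(\frac{1}{3} + S y^{2}\right)$ ($D{\left(y,S \right)} = y \left(y y S + \frac{1}{3} \cdot 1\right) \left(-2\right) = y \left(y^{2} S + \frac{1}{3}\right) \left(-2\right) = y \left(S y^{2} + \frac{1}{3}\right) \left(-2\right) = y \left(\frac{1}{3} + S y^{2}\right) \left(-2\right) = - 2 y \left(\frac{1}{3} + S y^{2}\right)$)
$M{\left(3 \right)} D{\left(17,-10 \right)} = \left(-5 + 3\right) \left(\left(-2\right) 17 \left(\frac{1}{3} - 10 \cdot 17^{2}\right)\right) = - 2 \left(\left(-2\right) 17 \left(\frac{1}{3} - 2890\right)\right) = - 2 \left(\left(-2\right) 17 \left(- \frac{8669}{3}\right)\right) = \left(-2\right) \frac{294746}{3} = - \frac{589492}{3}$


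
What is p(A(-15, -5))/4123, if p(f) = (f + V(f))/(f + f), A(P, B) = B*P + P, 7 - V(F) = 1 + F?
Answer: 1/82460 ≈ 1.2127e-5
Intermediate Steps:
V(F) = 6 - F (V(F) = 7 - (1 + F) = 7 + (-1 - F) = 6 - F)
A(P, B) = P + B*P
p(f) = 3/f (p(f) = (f + (6 - f))/(f + f) = 6/((2*f)) = 6*(1/(2*f)) = 3/f)
p(A(-15, -5))/4123 = (3/((-15*(1 - 5))))/4123 = (3/((-15*(-4))))*(1/4123) = (3/60)*(1/4123) = (3*(1/60))*(1/4123) = (1/20)*(1/4123) = 1/82460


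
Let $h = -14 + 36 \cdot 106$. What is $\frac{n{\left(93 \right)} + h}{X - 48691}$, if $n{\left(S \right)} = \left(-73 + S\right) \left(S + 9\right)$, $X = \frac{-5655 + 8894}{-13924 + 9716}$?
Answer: $- \frac{24583136}{204894967} \approx -0.11998$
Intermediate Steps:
$X = - \frac{3239}{4208}$ ($X = \frac{3239}{-4208} = 3239 \left(- \frac{1}{4208}\right) = - \frac{3239}{4208} \approx -0.76972$)
$n{\left(S \right)} = \left(-73 + S\right) \left(9 + S\right)$
$h = 3802$ ($h = -14 + 3816 = 3802$)
$\frac{n{\left(93 \right)} + h}{X - 48691} = \frac{\left(-657 + 93^{2} - 5952\right) + 3802}{- \frac{3239}{4208} - 48691} = \frac{\left(-657 + 8649 - 5952\right) + 3802}{- \frac{204894967}{4208}} = \left(2040 + 3802\right) \left(- \frac{4208}{204894967}\right) = 5842 \left(- \frac{4208}{204894967}\right) = - \frac{24583136}{204894967}$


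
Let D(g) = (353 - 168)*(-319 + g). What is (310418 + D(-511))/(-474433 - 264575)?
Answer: -39217/184752 ≈ -0.21227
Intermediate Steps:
D(g) = -59015 + 185*g (D(g) = 185*(-319 + g) = -59015 + 185*g)
(310418 + D(-511))/(-474433 - 264575) = (310418 + (-59015 + 185*(-511)))/(-474433 - 264575) = (310418 + (-59015 - 94535))/(-739008) = (310418 - 153550)*(-1/739008) = 156868*(-1/739008) = -39217/184752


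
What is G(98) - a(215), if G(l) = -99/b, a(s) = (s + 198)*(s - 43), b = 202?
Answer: -14349371/202 ≈ -71037.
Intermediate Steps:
a(s) = (-43 + s)*(198 + s) (a(s) = (198 + s)*(-43 + s) = (-43 + s)*(198 + s))
G(l) = -99/202
G(98) - a(215) = -99/202 - (-8514 + 215² + 155*215) = -99/202 - (-8514 + 46225 + 33325) = -99/202 - 1*71036 = -99/202 - 71036 = -14349371/202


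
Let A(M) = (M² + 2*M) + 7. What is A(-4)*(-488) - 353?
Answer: -7673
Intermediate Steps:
A(M) = 7 + M² + 2*M
A(-4)*(-488) - 353 = (7 + (-4)² + 2*(-4))*(-488) - 353 = (7 + 16 - 8)*(-488) - 353 = 15*(-488) - 353 = -7320 - 353 = -7673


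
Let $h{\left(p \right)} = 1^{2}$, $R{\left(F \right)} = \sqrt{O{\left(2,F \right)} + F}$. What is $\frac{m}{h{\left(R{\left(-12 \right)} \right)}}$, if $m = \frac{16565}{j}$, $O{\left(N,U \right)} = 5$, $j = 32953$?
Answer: $\frac{16565}{32953} \approx 0.50269$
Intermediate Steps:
$R{\left(F \right)} = \sqrt{5 + F}$
$h{\left(p \right)} = 1$
$m = \frac{16565}{32953} \approx 0.50269$
$\frac{m}{h{\left(R{\left(-12 \right)} \right)}} = \frac{16565}{32953 \cdot 1} = \frac{16565}{32953} \cdot 1 = \frac{16565}{32953}$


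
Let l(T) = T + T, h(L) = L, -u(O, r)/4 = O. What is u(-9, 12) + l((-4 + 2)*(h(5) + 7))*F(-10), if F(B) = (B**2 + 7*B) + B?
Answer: -924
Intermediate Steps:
u(O, r) = -4*O
F(B) = B**2 + 8*B
l(T) = 2*T
u(-9, 12) + l((-4 + 2)*(h(5) + 7))*F(-10) = -4*(-9) + (2*((-4 + 2)*(5 + 7)))*(-10*(8 - 10)) = 36 + (2*(-2*12))*(-10*(-2)) = 36 + (2*(-24))*20 = 36 - 48*20 = 36 - 960 = -924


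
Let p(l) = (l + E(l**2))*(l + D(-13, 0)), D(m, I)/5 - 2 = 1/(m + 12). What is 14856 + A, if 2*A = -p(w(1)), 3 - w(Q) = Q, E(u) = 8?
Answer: 14821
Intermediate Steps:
D(m, I) = 10 + 5/(12 + m) (D(m, I) = 10 + 5/(m + 12) = 10 + 5/(12 + m))
w(Q) = 3 - Q
p(l) = (5 + l)*(8 + l) (p(l) = (l + 8)*(l + 5*(25 + 2*(-13))/(12 - 13)) = (8 + l)*(l + 5*(25 - 26)/(-1)) = (8 + l)*(l + 5*(-1)*(-1)) = (8 + l)*(l + 5) = (8 + l)*(5 + l) = (5 + l)*(8 + l))
A = -35 (A = (-(40 + (3 - 1*1)**2 + 13*(3 - 1*1)))/2 = (-(40 + (3 - 1)**2 + 13*(3 - 1)))/2 = (-(40 + 2**2 + 13*2))/2 = (-(40 + 4 + 26))/2 = (-1*70)/2 = (1/2)*(-70) = -35)
14856 + A = 14856 - 35 = 14821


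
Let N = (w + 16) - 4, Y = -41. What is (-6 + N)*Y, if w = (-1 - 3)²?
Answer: -902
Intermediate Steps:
w = 16 (w = (-4)² = 16)
N = 28 (N = (16 + 16) - 4 = 32 - 4 = 28)
(-6 + N)*Y = (-6 + 28)*(-41) = 22*(-41) = -902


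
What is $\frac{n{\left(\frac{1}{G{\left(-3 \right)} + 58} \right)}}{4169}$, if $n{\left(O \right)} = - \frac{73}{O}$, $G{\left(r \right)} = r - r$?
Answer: $- \frac{4234}{4169} \approx -1.0156$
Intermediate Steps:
$G{\left(r \right)} = 0$
$\frac{n{\left(\frac{1}{G{\left(-3 \right)} + 58} \right)}}{4169} = \frac{\left(-73\right) \frac{1}{\frac{1}{0 + 58}}}{4169} = - \frac{73}{\frac{1}{58}} \cdot \frac{1}{4169} = - 73 \frac{1}{\frac{1}{58}} \cdot \frac{1}{4169} = \left(-73\right) 58 \cdot \frac{1}{4169} = \left(-4234\right) \frac{1}{4169} = - \frac{4234}{4169}$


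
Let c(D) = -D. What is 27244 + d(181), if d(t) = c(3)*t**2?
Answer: -71039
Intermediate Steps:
d(t) = -3*t**2 (d(t) = (-1*3)*t**2 = -3*t**2)
27244 + d(181) = 27244 - 3*181**2 = 27244 - 3*32761 = 27244 - 98283 = -71039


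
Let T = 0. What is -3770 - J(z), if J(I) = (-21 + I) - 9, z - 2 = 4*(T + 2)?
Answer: -3750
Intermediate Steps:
z = 10 (z = 2 + 4*(0 + 2) = 2 + 4*2 = 2 + 8 = 10)
J(I) = -30 + I
-3770 - J(z) = -3770 - (-30 + 10) = -3770 - 1*(-20) = -3770 + 20 = -3750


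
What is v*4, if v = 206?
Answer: 824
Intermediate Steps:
v*4 = 206*4 = 824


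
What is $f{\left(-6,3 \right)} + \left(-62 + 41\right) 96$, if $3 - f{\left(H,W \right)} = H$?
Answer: $-2007$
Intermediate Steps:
$f{\left(H,W \right)} = 3 - H$
$f{\left(-6,3 \right)} + \left(-62 + 41\right) 96 = \left(3 - -6\right) + \left(-62 + 41\right) 96 = \left(3 + 6\right) - 2016 = 9 - 2016 = -2007$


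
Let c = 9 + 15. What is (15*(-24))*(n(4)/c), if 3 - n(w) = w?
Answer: 15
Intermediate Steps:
n(w) = 3 - w
c = 24
(15*(-24))*(n(4)/c) = (15*(-24))*((3 - 1*4)/24) = -360*(3 - 4)/24 = -(-360)/24 = -360*(-1/24) = 15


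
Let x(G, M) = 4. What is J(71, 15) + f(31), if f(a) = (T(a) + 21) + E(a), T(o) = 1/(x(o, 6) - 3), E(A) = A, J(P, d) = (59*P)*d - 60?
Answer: 62828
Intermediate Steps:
J(P, d) = -60 + 59*P*d (J(P, d) = 59*P*d - 60 = -60 + 59*P*d)
T(o) = 1 (T(o) = 1/(4 - 3) = 1/1 = 1)
f(a) = 22 + a (f(a) = (1 + 21) + a = 22 + a)
J(71, 15) + f(31) = (-60 + 59*71*15) + (22 + 31) = (-60 + 62835) + 53 = 62775 + 53 = 62828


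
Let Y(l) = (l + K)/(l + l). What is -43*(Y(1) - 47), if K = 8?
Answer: 3655/2 ≈ 1827.5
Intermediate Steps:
Y(l) = (8 + l)/(2*l) (Y(l) = (l + 8)/(l + l) = (8 + l)/((2*l)) = (8 + l)*(1/(2*l)) = (8 + l)/(2*l))
-43*(Y(1) - 47) = -43*((½)*(8 + 1)/1 - 47) = -43*((½)*1*9 - 47) = -43*(9/2 - 47) = -43*(-85/2) = 3655/2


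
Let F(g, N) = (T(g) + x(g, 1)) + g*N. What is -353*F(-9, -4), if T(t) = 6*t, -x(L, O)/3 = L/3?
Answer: 3177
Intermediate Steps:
x(L, O) = -L (x(L, O) = -3*L/3 = -L)
F(g, N) = 5*g + N*g (F(g, N) = (6*g - g) + g*N = 5*g + N*g)
-353*F(-9, -4) = -(-3177)*(5 - 4) = -(-3177) = -353*(-9) = 3177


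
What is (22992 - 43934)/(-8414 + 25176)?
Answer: -10471/8381 ≈ -1.2494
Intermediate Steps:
(22992 - 43934)/(-8414 + 25176) = -20942/16762 = -20942*1/16762 = -10471/8381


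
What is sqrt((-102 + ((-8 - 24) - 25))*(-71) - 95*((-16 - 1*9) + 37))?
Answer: sqrt(10149) ≈ 100.74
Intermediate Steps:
sqrt((-102 + ((-8 - 24) - 25))*(-71) - 95*((-16 - 1*9) + 37)) = sqrt((-102 + (-32 - 25))*(-71) - 95*((-16 - 9) + 37)) = sqrt((-102 - 57)*(-71) - 95*(-25 + 37)) = sqrt(-159*(-71) - 95*12) = sqrt(11289 - 1140) = sqrt(10149)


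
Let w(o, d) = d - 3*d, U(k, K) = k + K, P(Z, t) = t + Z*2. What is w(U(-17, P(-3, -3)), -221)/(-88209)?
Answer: -442/88209 ≈ -0.0050108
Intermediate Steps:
P(Z, t) = t + 2*Z
U(k, K) = K + k
w(o, d) = -2*d
w(U(-17, P(-3, -3)), -221)/(-88209) = -2*(-221)/(-88209) = 442*(-1/88209) = -442/88209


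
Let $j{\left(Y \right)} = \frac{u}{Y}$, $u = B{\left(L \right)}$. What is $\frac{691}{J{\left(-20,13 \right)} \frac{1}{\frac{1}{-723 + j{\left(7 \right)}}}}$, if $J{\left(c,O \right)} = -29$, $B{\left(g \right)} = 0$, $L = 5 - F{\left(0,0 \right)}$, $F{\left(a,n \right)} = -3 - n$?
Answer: $\frac{691}{20967} \approx 0.032957$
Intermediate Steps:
$L = 8$ ($L = 5 - \left(-3 - 0\right) = 5 - \left(-3 + 0\right) = 5 - -3 = 5 + 3 = 8$)
$u = 0$
$j{\left(Y \right)} = 0$ ($j{\left(Y \right)} = \frac{0}{Y} = 0$)
$\frac{691}{J{\left(-20,13 \right)} \frac{1}{\frac{1}{-723 + j{\left(7 \right)}}}} = \frac{691}{\left(-29\right) \frac{1}{\frac{1}{-723 + 0}}} = \frac{691}{\left(-29\right) \frac{1}{\frac{1}{-723}}} = \frac{691}{\left(-29\right) \frac{1}{- \frac{1}{723}}} = \frac{691}{\left(-29\right) \left(-723\right)} = \frac{691}{20967}$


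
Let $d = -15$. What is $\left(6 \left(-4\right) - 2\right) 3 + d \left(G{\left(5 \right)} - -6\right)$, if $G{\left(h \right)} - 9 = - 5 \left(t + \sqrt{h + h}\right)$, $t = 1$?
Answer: $-228 + 75 \sqrt{10} \approx 9.1708$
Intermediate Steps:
$G{\left(h \right)} = 4 - 5 \sqrt{2} \sqrt{h}$ ($G{\left(h \right)} = 9 - 5 \left(1 + \sqrt{h + h}\right) = 9 - 5 \left(1 + \sqrt{2 h}\right) = 9 - 5 \left(1 + \sqrt{2} \sqrt{h}\right) = 9 - \left(5 + 5 \sqrt{2} \sqrt{h}\right) = 4 - 5 \sqrt{2} \sqrt{h}$)
$\left(6 \left(-4\right) - 2\right) 3 + d \left(G{\left(5 \right)} - -6\right) = \left(6 \left(-4\right) - 2\right) 3 - 15 \left(\left(4 - 5 \sqrt{2} \sqrt{5}\right) - -6\right) = \left(-24 - 2\right) 3 - 15 \left(\left(4 - 5 \sqrt{10}\right) + 6\right) = \left(-24 - 2\right) 3 - 15 \left(10 - 5 \sqrt{10}\right) = \left(-26\right) 3 - \left(150 - 75 \sqrt{10}\right) = -78 - \left(150 - 75 \sqrt{10}\right) = -228 + 75 \sqrt{10}$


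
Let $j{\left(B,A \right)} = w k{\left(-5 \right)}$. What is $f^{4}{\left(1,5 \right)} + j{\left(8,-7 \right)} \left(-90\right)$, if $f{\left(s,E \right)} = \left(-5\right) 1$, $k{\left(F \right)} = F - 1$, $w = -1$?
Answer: $85$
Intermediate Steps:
$k{\left(F \right)} = -1 + F$ ($k{\left(F \right)} = F - 1 = -1 + F$)
$j{\left(B,A \right)} = 6$ ($j{\left(B,A \right)} = - (-1 - 5) = \left(-1\right) \left(-6\right) = 6$)
$f{\left(s,E \right)} = -5$
$f^{4}{\left(1,5 \right)} + j{\left(8,-7 \right)} \left(-90\right) = \left(-5\right)^{4} + 6 \left(-90\right) = 625 - 540 = 85$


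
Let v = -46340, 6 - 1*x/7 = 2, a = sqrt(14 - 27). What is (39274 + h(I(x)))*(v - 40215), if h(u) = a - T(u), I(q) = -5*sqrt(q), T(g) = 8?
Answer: -3398668630 - 86555*I*sqrt(13) ≈ -3.3987e+9 - 3.1208e+5*I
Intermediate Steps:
a = I*sqrt(13) (a = sqrt(-13) = I*sqrt(13) ≈ 3.6056*I)
x = 28 (x = 42 - 7*2 = 42 - 14 = 28)
h(u) = -8 + I*sqrt(13) (h(u) = I*sqrt(13) - 1*8 = I*sqrt(13) - 8 = -8 + I*sqrt(13))
(39274 + h(I(x)))*(v - 40215) = (39274 + (-8 + I*sqrt(13)))*(-46340 - 40215) = (39266 + I*sqrt(13))*(-86555) = -3398668630 - 86555*I*sqrt(13)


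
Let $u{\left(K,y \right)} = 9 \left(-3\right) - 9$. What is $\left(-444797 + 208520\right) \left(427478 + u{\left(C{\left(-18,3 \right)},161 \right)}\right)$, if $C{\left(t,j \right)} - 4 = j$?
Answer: $-100994713434$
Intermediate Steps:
$C{\left(t,j \right)} = 4 + j$
$u{\left(K,y \right)} = -36$ ($u{\left(K,y \right)} = -27 - 9 = -36$)
$\left(-444797 + 208520\right) \left(427478 + u{\left(C{\left(-18,3 \right)},161 \right)}\right) = \left(-444797 + 208520\right) \left(427478 - 36\right) = \left(-236277\right) 427442 = -100994713434$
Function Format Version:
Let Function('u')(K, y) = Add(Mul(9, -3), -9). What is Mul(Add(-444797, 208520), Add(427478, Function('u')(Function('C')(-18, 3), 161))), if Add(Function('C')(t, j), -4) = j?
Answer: -100994713434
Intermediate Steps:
Function('C')(t, j) = Add(4, j)
Function('u')(K, y) = -36 (Function('u')(K, y) = Add(-27, -9) = -36)
Mul(Add(-444797, 208520), Add(427478, Function('u')(Function('C')(-18, 3), 161))) = Mul(Add(-444797, 208520), Add(427478, -36)) = Mul(-236277, 427442) = -100994713434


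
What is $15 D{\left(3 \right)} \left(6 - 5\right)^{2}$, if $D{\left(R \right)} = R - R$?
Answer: $0$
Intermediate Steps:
$D{\left(R \right)} = 0$
$15 D{\left(3 \right)} \left(6 - 5\right)^{2} = 15 \cdot 0 \left(6 - 5\right)^{2} = 0 \cdot 1^{2} = 0 \cdot 1 = 0$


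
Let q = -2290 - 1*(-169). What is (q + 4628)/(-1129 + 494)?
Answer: -2507/635 ≈ -3.9480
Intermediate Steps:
q = -2121 (q = -2290 + 169 = -2121)
(q + 4628)/(-1129 + 494) = (-2121 + 4628)/(-1129 + 494) = 2507/(-635) = 2507*(-1/635) = -2507/635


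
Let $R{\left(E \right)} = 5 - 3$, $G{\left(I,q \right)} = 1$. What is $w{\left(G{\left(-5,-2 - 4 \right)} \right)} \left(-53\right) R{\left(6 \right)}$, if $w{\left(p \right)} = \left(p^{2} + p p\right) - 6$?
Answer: $424$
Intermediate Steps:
$w{\left(p \right)} = -6 + 2 p^{2}$ ($w{\left(p \right)} = \left(p^{2} + p^{2}\right) - 6 = 2 p^{2} - 6 = -6 + 2 p^{2}$)
$R{\left(E \right)} = 2$ ($R{\left(E \right)} = 5 - 3 = 2$)
$w{\left(G{\left(-5,-2 - 4 \right)} \right)} \left(-53\right) R{\left(6 \right)} = \left(-6 + 2 \cdot 1^{2}\right) \left(-53\right) 2 = \left(-6 + 2 \cdot 1\right) \left(-53\right) 2 = \left(-6 + 2\right) \left(-53\right) 2 = \left(-4\right) \left(-53\right) 2 = 212 \cdot 2 = 424$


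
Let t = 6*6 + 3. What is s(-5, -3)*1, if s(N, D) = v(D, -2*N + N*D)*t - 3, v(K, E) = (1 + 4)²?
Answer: 972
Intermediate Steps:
v(K, E) = 25 (v(K, E) = 5² = 25)
t = 39 (t = 36 + 3 = 39)
s(N, D) = 972 (s(N, D) = 25*39 - 3 = 975 - 3 = 972)
s(-5, -3)*1 = 972*1 = 972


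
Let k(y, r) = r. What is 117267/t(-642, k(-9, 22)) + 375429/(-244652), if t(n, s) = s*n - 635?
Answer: -34230562695/3610818868 ≈ -9.4800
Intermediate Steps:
t(n, s) = -635 + n*s (t(n, s) = n*s - 635 = -635 + n*s)
117267/t(-642, k(-9, 22)) + 375429/(-244652) = 117267/(-635 - 642*22) + 375429/(-244652) = 117267/(-635 - 14124) + 375429*(-1/244652) = 117267/(-14759) - 375429/244652 = 117267*(-1/14759) - 375429/244652 = -117267/14759 - 375429/244652 = -34230562695/3610818868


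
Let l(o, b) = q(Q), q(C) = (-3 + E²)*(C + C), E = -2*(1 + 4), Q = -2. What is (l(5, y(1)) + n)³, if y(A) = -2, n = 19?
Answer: -50243409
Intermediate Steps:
E = -10 (E = -2*5 = -10)
q(C) = 194*C (q(C) = (-3 + (-10)²)*(C + C) = (-3 + 100)*(2*C) = 97*(2*C) = 194*C)
l(o, b) = -388 (l(o, b) = 194*(-2) = -388)
(l(5, y(1)) + n)³ = (-388 + 19)³ = (-369)³ = -50243409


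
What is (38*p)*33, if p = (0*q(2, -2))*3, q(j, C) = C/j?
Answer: 0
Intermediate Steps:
p = 0 (p = (0*(-2/2))*3 = (0*(-2*½))*3 = (0*(-1))*3 = 0*3 = 0)
(38*p)*33 = (38*0)*33 = 0*33 = 0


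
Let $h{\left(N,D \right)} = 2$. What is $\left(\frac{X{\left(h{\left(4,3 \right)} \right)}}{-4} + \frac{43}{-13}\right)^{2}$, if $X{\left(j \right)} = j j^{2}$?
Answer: $\frac{4761}{169} \approx 28.172$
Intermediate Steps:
$X{\left(j \right)} = j^{3}$
$\left(\frac{X{\left(h{\left(4,3 \right)} \right)}}{-4} + \frac{43}{-13}\right)^{2} = \left(\frac{2^{3}}{-4} + \frac{43}{-13}\right)^{2} = \left(8 \left(- \frac{1}{4}\right) + 43 \left(- \frac{1}{13}\right)\right)^{2} = \left(-2 - \frac{43}{13}\right)^{2} = \left(- \frac{69}{13}\right)^{2} = \frac{4761}{169}$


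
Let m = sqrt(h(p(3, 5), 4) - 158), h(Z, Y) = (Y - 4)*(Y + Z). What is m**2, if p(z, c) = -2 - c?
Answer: -158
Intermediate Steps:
h(Z, Y) = (-4 + Y)*(Y + Z)
m = I*sqrt(158) (m = sqrt((4**2 - 4*4 - 4*(-2 - 1*5) + 4*(-2 - 1*5)) - 158) = sqrt((16 - 16 - 4*(-2 - 5) + 4*(-2 - 5)) - 158) = sqrt((16 - 16 - 4*(-7) + 4*(-7)) - 158) = sqrt((16 - 16 + 28 - 28) - 158) = sqrt(0 - 158) = sqrt(-158) = I*sqrt(158) ≈ 12.57*I)
m**2 = (I*sqrt(158))**2 = -158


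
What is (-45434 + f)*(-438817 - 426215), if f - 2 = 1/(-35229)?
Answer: 461501471783576/11743 ≈ 3.9300e+10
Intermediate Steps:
f = 70457/35229 (f = 2 + 1/(-35229) = 2 - 1/35229 = 70457/35229 ≈ 2.0000)
(-45434 + f)*(-438817 - 426215) = (-45434 + 70457/35229)*(-438817 - 426215) = -1600523929/35229*(-865032) = 461501471783576/11743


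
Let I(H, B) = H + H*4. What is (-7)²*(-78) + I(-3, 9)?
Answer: -3837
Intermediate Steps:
I(H, B) = 5*H (I(H, B) = H + 4*H = 5*H)
(-7)²*(-78) + I(-3, 9) = (-7)²*(-78) + 5*(-3) = 49*(-78) - 15 = -3822 - 15 = -3837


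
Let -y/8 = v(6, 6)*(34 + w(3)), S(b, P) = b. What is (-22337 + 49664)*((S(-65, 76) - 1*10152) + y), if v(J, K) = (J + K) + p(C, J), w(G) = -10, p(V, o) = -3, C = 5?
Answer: -326421015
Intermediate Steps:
v(J, K) = -3 + J + K (v(J, K) = (J + K) - 3 = -3 + J + K)
y = -1728 (y = -8*(-3 + 6 + 6)*(34 - 10) = -72*24 = -8*216 = -1728)
(-22337 + 49664)*((S(-65, 76) - 1*10152) + y) = (-22337 + 49664)*((-65 - 1*10152) - 1728) = 27327*((-65 - 10152) - 1728) = 27327*(-10217 - 1728) = 27327*(-11945) = -326421015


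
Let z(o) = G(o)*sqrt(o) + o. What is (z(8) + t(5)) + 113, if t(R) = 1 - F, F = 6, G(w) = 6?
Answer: 116 + 12*sqrt(2) ≈ 132.97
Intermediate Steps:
t(R) = -5 (t(R) = 1 - 1*6 = 1 - 6 = -5)
z(o) = o + 6*sqrt(o) (z(o) = 6*sqrt(o) + o = o + 6*sqrt(o))
(z(8) + t(5)) + 113 = ((8 + 6*sqrt(8)) - 5) + 113 = ((8 + 6*(2*sqrt(2))) - 5) + 113 = ((8 + 12*sqrt(2)) - 5) + 113 = (3 + 12*sqrt(2)) + 113 = 116 + 12*sqrt(2)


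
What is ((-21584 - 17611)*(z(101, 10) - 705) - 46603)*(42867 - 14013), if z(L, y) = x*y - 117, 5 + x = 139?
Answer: -587167733502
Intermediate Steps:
x = 134 (x = -5 + 139 = 134)
z(L, y) = -117 + 134*y (z(L, y) = 134*y - 117 = -117 + 134*y)
((-21584 - 17611)*(z(101, 10) - 705) - 46603)*(42867 - 14013) = ((-21584 - 17611)*((-117 + 134*10) - 705) - 46603)*(42867 - 14013) = (-39195*((-117 + 1340) - 705) - 46603)*28854 = (-39195*(1223 - 705) - 46603)*28854 = (-39195*518 - 46603)*28854 = (-20303010 - 46603)*28854 = -20349613*28854 = -587167733502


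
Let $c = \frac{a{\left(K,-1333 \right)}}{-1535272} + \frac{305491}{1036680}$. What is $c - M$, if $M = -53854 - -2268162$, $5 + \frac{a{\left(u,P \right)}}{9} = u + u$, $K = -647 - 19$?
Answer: $- \frac{55066572455040542}{24868527765} \approx -2.2143 \cdot 10^{6}$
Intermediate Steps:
$K = -666$
$a{\left(u,P \right)} = -45 + 18 u$ ($a{\left(u,P \right)} = -45 + 9 \left(u + u\right) = -45 + 9 \cdot 2 u = -45 + 18 u$)
$c = \frac{7523221078}{24868527765}$ ($c = \frac{-45 + 18 \left(-666\right)}{-1535272} + \frac{305491}{1036680} = \left(-45 - 11988\right) \left(- \frac{1}{1535272}\right) + 305491 \cdot \frac{1}{1036680} = \left(-12033\right) \left(- \frac{1}{1535272}\right) + \frac{305491}{1036680} = \frac{12033}{1535272} + \frac{305491}{1036680} = \frac{7523221078}{24868527765} \approx 0.30252$)
$M = 2214308$ ($M = -53854 + 2268162 = 2214308$)
$c - M = \frac{7523221078}{24868527765} - 2214308 = - \frac{55066572455040542}{24868527765}$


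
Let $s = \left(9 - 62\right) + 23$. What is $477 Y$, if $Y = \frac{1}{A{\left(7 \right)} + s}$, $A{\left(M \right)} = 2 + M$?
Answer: $- \frac{159}{7} \approx -22.714$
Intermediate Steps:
$s = -30$ ($s = -53 + 23 = -30$)
$Y = - \frac{1}{21}$ ($Y = \frac{1}{\left(2 + 7\right) - 30} = \frac{1}{9 - 30} = \frac{1}{-21} = - \frac{1}{21} \approx -0.047619$)
$477 Y = 477 \left(- \frac{1}{21}\right) = - \frac{159}{7}$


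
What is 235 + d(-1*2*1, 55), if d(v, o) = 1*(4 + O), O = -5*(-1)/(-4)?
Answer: 951/4 ≈ 237.75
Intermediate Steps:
O = -5/4 (O = 5*(-¼) = -5/4 ≈ -1.2500)
d(v, o) = 11/4 (d(v, o) = 1*(4 - 5/4) = 1*(11/4) = 11/4)
235 + d(-1*2*1, 55) = 235 + 11/4 = 951/4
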